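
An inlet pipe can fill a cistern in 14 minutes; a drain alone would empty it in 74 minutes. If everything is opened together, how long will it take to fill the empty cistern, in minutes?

Net rate = 1/14 − 1/74 = (37 − 7)/518 = 30/518 = 15/259 per minute.
Filling time = 1 ÷ (15/259) = 259/15 minutes.

259/15 minutes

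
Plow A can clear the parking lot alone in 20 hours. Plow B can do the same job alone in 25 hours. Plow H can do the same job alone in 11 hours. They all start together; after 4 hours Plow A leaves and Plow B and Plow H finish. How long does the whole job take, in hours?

In the first 4 hours the combined rate is 199/1100, so 199/275 of the job is done, leaving 76/275.
After Plow A leaves the rate is 36/275 per hour; the remaining 76/275 takes 19/9 hours.
Total = 4 + 19/9 = 55/9 hours.

55/9 hours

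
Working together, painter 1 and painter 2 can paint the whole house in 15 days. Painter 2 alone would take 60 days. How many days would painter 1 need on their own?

20 days

Combined rate is 1/15 per day.
Known contribution: 1/60 per day.
So painter 1's rate is 1/15 − 1/60 = 1/20, meaning 20 days alone.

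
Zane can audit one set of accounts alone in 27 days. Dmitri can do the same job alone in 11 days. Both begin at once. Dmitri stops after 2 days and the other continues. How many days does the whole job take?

243/11 days

In the first 2 days the combined rate is 38/297, so 76/297 of the job is done, leaving 221/297.
After Dmitri leaves the rate is 1/27 per day; the remaining 221/297 takes 221/11 days.
Total = 2 + 221/11 = 243/11 days.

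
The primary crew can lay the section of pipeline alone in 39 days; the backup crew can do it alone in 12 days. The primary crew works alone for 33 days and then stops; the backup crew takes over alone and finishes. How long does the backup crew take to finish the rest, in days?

24/13 days

In 33 days the primary crew does 33/39 = 11/13 of the job, leaving 2/13.
The backup crew works at 1/12 per day, so finishing takes 2/13 ÷ 1/12 = 24/13 days.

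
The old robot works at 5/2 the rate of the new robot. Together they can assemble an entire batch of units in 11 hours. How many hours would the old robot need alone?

77/5 hours

Let the new robot's rate be r; then the old robot's rate is (5/2)r, so together (5/2 + 1)r = (7/2)r = 1/11.
Thus r = 2/77 per hour.
The new robot alone: 77/2 hours; the old robot alone: 77/5 hours.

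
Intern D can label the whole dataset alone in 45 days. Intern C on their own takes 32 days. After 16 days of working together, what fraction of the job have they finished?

77/90

Combined rate: 1/45 + 1/32 = (32 + 45)/1440 = 77/1440 per day.
In 16 days they complete 16·77/1440 = 77/90 of the job.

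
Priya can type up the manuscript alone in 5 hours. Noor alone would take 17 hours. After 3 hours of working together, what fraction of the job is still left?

19/85

Combined rate: 1/5 + 1/17 = (17 + 5)/85 = 22/85 per hour.
In 3 hours they complete 3·22/85 = 66/85 of the job.
So 19/85 remains.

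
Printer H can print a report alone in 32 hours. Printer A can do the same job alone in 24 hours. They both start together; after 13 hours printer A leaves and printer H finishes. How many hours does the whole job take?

In the first 13 hours the combined rate is 7/96, so 91/96 of the job is done, leaving 5/96.
After printer A leaves the rate is 1/32 per hour; the remaining 5/96 takes 5/3 hours.
Total = 13 + 5/3 = 44/3 hours.

44/3 hours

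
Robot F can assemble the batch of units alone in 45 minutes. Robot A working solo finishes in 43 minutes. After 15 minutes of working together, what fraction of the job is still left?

Combined rate: 1/45 + 1/43 = (43 + 45)/1935 = 88/1935 per minute.
In 15 minutes they complete 15·88/1935 = 88/129 of the job.
So 41/129 remains.

41/129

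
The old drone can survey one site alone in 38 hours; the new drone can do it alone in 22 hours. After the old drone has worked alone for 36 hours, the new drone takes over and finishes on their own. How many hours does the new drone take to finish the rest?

22/19 hours

In 36 hours the old drone does 36/38 = 18/19 of the job, leaving 1/19.
The new drone works at 1/22 per hour, so finishing takes 1/19 ÷ 1/22 = 22/19 hours.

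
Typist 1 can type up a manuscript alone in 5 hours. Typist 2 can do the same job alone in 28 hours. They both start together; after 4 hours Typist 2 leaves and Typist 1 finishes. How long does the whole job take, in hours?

In the first 4 hours the combined rate is 33/140, so 33/35 of the job is done, leaving 2/35.
After Typist 2 leaves the rate is 1/5 per hour; the remaining 2/35 takes 2/7 hours.
Total = 4 + 2/7 = 30/7 hours.

30/7 hours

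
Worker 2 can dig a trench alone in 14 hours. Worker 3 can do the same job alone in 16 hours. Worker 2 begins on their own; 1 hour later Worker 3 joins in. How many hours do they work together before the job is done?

104/15 hours

In the first 1 hour Worker 2 alone does 1/14 of the job, leaving 13/14.
Once everyone is working, combined rate: 1/14 + 1/16 = (8 + 7)/112 = 15/112 per hour.
Remaining 13/14 at 15/112 per hour takes 104/15 hours.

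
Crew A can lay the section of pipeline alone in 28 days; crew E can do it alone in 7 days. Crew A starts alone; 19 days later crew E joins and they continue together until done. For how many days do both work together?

In 19 days crew A does 19/28 of the job, leaving 9/28.
Crew A and crew E together work at 5/28 per day, so finishing takes 9/28 ÷ 5/28 = 9/5 days.

9/5 days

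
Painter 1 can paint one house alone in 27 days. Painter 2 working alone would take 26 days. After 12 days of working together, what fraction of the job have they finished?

Combined rate: 1/27 + 1/26 = (26 + 27)/702 = 53/702 per day.
In 12 days they complete 12·53/702 = 106/117 of the job.

106/117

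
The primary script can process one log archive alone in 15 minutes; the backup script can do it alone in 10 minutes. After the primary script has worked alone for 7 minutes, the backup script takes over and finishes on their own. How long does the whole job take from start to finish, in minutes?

In 7 minutes the primary script does 7/15 of the job, leaving 8/15.
The backup script works at 1/10 per minute, so finishing takes 8/15 ÷ 1/10 = 16/3 minutes.
Total time = 7 + 16/3 = 37/3 minutes.

37/3 minutes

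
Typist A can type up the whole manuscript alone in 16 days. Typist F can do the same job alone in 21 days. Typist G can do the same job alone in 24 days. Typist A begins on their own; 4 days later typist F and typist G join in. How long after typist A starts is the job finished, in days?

152/17 days

In the first 4 days typist A alone does 4/16 = 1/4 of the job, leaving 3/4.
Once everyone is working, combined rate: 1/16 + 1/21 + 1/24 = (21 + 16 + 14)/336 = 51/336 = 17/112 per day.
Remaining 3/4 at 17/112 per day takes 84/17 days.
Total from the start = 4 + 84/17 = 152/17 days.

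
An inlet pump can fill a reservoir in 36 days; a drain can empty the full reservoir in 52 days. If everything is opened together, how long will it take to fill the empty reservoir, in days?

117 days

Net rate = 1/36 − 1/52 = (13 − 9)/468 = 4/468 = 1/117 per day.
Filling time = 1 ÷ (1/117) = 117 days.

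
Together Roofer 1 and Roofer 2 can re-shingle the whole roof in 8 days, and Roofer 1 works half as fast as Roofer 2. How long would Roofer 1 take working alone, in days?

Let Roofer 2's rate be r; then Roofer 1's rate is (1/2)r, so together (1/2 + 1)r = (3/2)r = 1/8.
Thus r = 1/12 per day.
Roofer 2 alone: 12 days; Roofer 1 alone: 24 days.

24 days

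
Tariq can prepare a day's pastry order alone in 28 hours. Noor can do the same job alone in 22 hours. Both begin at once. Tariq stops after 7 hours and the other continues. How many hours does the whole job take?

33/2 hours

In the first 7 hours the combined rate is 25/308, so 25/44 of the job is done, leaving 19/44.
After Tariq leaves the rate is 1/22 per hour; the remaining 19/44 takes 19/2 hours.
Total = 7 + 19/2 = 33/2 hours.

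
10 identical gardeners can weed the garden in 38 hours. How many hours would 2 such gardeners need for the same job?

Total work is 10·38 = 380 gardener-hours.
With 2 gardeners: 380/2 = 190 hours.

190 hours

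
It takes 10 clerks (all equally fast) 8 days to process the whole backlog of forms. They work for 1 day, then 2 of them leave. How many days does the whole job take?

One clerk does 1/80 of the job per day.
After 1 day with 10 clerks, 1/8 is done (7/8 left).
With 8 clerks the rate is 8/80 = 1/10, so the rest takes 7/8 ÷ 1/10 = 35/4 days.
Total = 1 + 35/4 = 39/4 days.

39/4 days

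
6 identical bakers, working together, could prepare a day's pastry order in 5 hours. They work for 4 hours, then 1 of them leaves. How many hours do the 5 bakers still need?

One baker does 1/30 of the job per hour.
After 4 hours with 6 bakers, 4/5 is done (1/5 left).
With 5 bakers the rate is 5/30 = 1/6, so the rest takes 1/5 ÷ 1/6 = 6/5 hours.

6/5 hours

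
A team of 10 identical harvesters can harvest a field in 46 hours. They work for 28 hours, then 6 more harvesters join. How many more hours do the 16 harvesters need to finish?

One harvester does 1/460 of the job per hour.
After 28 hours with 10 harvesters, 14/23 is done (9/23 left).
With 16 harvesters the rate is 16/460 = 4/115, so the rest takes 9/23 ÷ 4/115 = 45/4 hours.

45/4 hours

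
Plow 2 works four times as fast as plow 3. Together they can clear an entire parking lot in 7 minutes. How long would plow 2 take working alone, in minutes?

35/4 minutes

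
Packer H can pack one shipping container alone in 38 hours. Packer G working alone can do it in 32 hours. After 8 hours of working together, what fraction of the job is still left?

Combined rate: 1/38 + 1/32 = (16 + 19)/608 = 35/608 per hour.
In 8 hours they complete 8·35/608 = 35/76 of the job.
So 41/76 remains.

41/76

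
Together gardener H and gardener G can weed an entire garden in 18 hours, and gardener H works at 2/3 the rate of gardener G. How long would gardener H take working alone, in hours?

45 hours

Let gardener G's rate be r; then gardener H's rate is (2/3)r, so together (2/3 + 1)r = (5/3)r = 1/18.
Thus r = 1/30 per hour.
Gardener G alone: 30 hours; gardener H alone: 45 hours.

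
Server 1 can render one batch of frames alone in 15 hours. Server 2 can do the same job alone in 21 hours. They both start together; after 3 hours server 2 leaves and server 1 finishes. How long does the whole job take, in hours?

90/7 hours

In the first 3 hours the combined rate is 4/35, so 12/35 of the job is done, leaving 23/35.
After server 2 leaves the rate is 1/15 per hour; the remaining 23/35 takes 69/7 hours.
Total = 3 + 69/7 = 90/7 hours.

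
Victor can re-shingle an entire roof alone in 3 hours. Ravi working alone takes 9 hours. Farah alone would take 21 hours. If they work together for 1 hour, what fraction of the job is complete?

31/63

Combined rate: 1/3 + 1/9 + 1/21 = (21 + 7 + 3)/63 = 31/63 per hour.
In 1 hour they complete 1·31/63 = 31/63 of the job.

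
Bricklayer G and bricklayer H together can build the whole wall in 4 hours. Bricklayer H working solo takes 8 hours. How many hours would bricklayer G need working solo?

8 hours

Combined rate is 1/4 per hour.
Known contribution: 1/8 per hour.
So bricklayer G's rate is 1/4 − 1/8 = 1/8, meaning 8 hours alone.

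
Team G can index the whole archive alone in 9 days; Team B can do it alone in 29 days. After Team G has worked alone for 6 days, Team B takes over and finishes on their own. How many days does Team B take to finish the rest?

In 6 days Team G does 6/9 = 2/3 of the job, leaving 1/3.
Team B works at 1/29 per day, so finishing takes 1/3 ÷ 1/29 = 29/3 days.

29/3 days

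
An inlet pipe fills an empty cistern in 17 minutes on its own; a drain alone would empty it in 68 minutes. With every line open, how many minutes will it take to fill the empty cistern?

Net rate = 1/17 − 1/68 = (4 − 1)/68 = 3/68 per minute.
Filling time = 1 ÷ (3/68) = 68/3 minutes.

68/3 minutes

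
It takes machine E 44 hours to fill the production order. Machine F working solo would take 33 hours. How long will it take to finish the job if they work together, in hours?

132/7 hours

Combined rate: 1/44 + 1/33 = (3 + 4)/132 = 7/132 per hour.
Time = 1 ÷ (7/132) = 132/7 hours.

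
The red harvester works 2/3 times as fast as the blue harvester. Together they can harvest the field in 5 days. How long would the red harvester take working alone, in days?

25/2 days

Let the blue harvester's rate be r; then the red harvester's rate is (2/3)r, so together (2/3 + 1)r = (5/3)r = 1/5.
Thus r = 3/25 per day.
The blue harvester alone: 25/3 days; the red harvester alone: 25/2 days.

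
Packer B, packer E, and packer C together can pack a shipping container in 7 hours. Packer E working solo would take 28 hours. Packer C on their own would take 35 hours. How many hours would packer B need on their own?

Combined rate is 1/7 per hour.
Known contribution: 1/28 + 1/35 = (5 + 4)/140 = 9/140 per hour.
So packer B's rate is 1/7 − 9/140 = 11/140, meaning 140/11 hours alone.

140/11 hours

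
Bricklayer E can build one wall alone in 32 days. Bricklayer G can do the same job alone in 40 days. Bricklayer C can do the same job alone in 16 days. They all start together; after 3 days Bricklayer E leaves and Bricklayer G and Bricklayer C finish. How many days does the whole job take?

145/14 days

In the first 3 days the combined rate is 19/160, so 57/160 of the job is done, leaving 103/160.
After Bricklayer E leaves the rate is 7/80 per day; the remaining 103/160 takes 103/14 days.
Total = 3 + 103/14 = 145/14 days.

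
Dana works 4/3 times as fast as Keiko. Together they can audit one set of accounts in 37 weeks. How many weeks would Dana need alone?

Let Keiko's rate be r; then Dana's rate is (4/3)r, so together (4/3 + 1)r = (7/3)r = 1/37.
Thus r = 3/259 per week.
Keiko alone: 259/3 weeks; Dana alone: 259/4 weeks.

259/4 weeks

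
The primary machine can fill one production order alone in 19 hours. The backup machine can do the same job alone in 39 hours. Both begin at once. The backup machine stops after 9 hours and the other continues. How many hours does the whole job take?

190/13 hours

In the first 9 hours the combined rate is 58/741, so 174/247 of the job is done, leaving 73/247.
After the backup machine leaves the rate is 1/19 per hour; the remaining 73/247 takes 73/13 hours.
Total = 9 + 73/13 = 190/13 hours.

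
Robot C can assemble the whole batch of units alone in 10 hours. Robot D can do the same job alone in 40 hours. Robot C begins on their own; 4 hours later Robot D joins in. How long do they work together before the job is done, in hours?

24/5 hours

In the first 4 hours Robot C alone does 4/10 = 2/5 of the job, leaving 3/5.
Once everyone is working, combined rate: 1/10 + 1/40 = (4 + 1)/40 = 5/40 = 1/8 per hour.
Remaining 3/5 at 1/8 per hour takes 24/5 hours.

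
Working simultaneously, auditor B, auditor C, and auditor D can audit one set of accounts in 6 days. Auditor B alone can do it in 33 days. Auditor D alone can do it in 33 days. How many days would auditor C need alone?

66/7 days

Combined rate is 1/6 per day.
Known contribution: 1/33 + 1/33 = (1 + 1)/33 = 2/33 per day.
So auditor C's rate is 1/6 − 2/33 = 7/66, meaning 66/7 days alone.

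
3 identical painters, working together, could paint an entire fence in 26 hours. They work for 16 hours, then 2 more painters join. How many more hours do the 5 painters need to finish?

One painter does 1/78 of the job per hour.
After 16 hours with 3 painters, 8/13 is done (5/13 left).
With 5 painters the rate is 5/78, so the rest takes 5/13 ÷ 5/78 = 6 hours.

6 hours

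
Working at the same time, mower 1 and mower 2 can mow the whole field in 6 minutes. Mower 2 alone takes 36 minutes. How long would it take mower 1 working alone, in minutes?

36/5 minutes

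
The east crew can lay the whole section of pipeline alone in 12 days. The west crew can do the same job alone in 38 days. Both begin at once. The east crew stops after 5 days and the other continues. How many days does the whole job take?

In the first 5 days the combined rate is 25/228, so 125/228 of the job is done, leaving 103/228.
After the east crew leaves the rate is 1/38 per day; the remaining 103/228 takes 103/6 days.
Total = 5 + 103/6 = 133/6 days.

133/6 days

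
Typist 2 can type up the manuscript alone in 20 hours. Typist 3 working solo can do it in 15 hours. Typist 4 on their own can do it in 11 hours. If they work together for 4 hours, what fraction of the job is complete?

137/165

Combined rate: 1/20 + 1/15 + 1/11 = (33 + 44 + 60)/660 = 137/660 per hour.
In 4 hours they complete 4·137/660 = 137/165 of the job.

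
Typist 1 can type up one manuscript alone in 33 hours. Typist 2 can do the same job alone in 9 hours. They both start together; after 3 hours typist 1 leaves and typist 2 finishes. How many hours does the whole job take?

In the first 3 hours the combined rate is 14/99, so 14/33 of the job is done, leaving 19/33.
After typist 1 leaves the rate is 1/9 per hour; the remaining 19/33 takes 57/11 hours.
Total = 3 + 57/11 = 90/11 hours.

90/11 hours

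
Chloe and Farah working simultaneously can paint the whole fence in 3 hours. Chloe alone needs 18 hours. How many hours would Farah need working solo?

18/5 hours

Combined rate is 1/3 per hour.
Known contribution: 1/18 per hour.
So Farah's rate is 1/3 − 1/18 = 5/18, meaning 18/5 hours alone.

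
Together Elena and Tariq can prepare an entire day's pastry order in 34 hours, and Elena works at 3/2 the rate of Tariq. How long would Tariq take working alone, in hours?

Let Tariq's rate be r; then Elena's rate is (3/2)r, so together (3/2 + 1)r = (5/2)r = 1/34.
Thus r = 1/85 per hour.
Tariq alone: 85 hours; Elena alone: 170/3 hours.

85 hours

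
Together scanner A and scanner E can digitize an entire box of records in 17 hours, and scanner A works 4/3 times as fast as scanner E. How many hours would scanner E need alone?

119/3 hours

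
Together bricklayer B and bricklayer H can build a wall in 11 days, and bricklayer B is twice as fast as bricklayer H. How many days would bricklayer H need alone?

33 days

Let bricklayer H's rate be r; then bricklayer B's rate is 2r, so together (2 + 1)r = 3r = 1/11.
Thus r = 1/33 per day.
Bricklayer H alone: 33 days; bricklayer B alone: 33/2 days.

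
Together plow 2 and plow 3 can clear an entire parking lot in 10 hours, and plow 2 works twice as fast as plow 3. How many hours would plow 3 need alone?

30 hours

Let plow 3's rate be r; then plow 2's rate is 2r, so together (2 + 1)r = 3r = 1/10.
Thus r = 1/30 per hour.
Plow 3 alone: 30 hours; plow 2 alone: 15 hours.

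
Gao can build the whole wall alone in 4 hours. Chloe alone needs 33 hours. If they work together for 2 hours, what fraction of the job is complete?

Combined rate: 1/4 + 1/33 = (33 + 4)/132 = 37/132 per hour.
In 2 hours they complete 2·37/132 = 37/66 of the job.

37/66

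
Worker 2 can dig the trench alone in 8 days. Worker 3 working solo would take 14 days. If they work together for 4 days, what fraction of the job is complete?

11/14

Combined rate: 1/8 + 1/14 = (7 + 4)/56 = 11/56 per day.
In 4 days they complete 4·11/56 = 11/14 of the job.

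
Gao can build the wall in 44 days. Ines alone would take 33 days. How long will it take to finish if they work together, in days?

132/7 days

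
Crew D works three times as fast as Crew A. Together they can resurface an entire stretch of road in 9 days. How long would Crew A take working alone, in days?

36 days

Let Crew A's rate be r; then Crew D's rate is 3r, so together (3 + 1)r = 4r = 1/9.
Thus r = 1/36 per day.
Crew A alone: 36 days; Crew D alone: 12 days.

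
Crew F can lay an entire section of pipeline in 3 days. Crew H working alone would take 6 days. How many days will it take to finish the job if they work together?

Combined rate: 1/3 + 1/6 = (2 + 1)/6 = 3/6 = 1/2 per day.
Time = 1 ÷ (1/2) = 2 days.

2 days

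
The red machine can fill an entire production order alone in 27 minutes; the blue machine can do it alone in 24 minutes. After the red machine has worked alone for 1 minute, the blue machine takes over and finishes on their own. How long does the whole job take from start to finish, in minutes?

217/9 minutes

In 1 minute the red machine does 1/27 of the job, leaving 26/27.
The blue machine works at 1/24 per minute, so finishing takes 26/27 ÷ 1/24 = 208/9 minutes.
Total time = 1 + 208/9 = 217/9 minutes.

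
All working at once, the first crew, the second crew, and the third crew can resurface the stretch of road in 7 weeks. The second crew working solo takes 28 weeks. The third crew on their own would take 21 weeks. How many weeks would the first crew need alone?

Combined rate is 1/7 per week.
Known contribution: 1/28 + 1/21 = (3 + 4)/84 = 7/84 = 1/12 per week.
So the first crew's rate is 1/7 − 1/12 = 5/84, meaning 84/5 weeks alone.

84/5 weeks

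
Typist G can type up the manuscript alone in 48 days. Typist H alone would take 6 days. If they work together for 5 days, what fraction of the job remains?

1/16

Combined rate: 1/48 + 1/6 = (1 + 8)/48 = 9/48 = 3/16 per day.
In 5 days they complete 5·3/16 = 15/16 of the job.
So 1/16 remains.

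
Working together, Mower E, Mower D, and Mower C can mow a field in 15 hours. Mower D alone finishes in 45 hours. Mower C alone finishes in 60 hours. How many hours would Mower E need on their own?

36 hours

Combined rate is 1/15 per hour.
Known contribution: 1/45 + 1/60 = (4 + 3)/180 = 7/180 per hour.
So Mower E's rate is 1/15 − 7/180 = 1/36, meaning 36 hours alone.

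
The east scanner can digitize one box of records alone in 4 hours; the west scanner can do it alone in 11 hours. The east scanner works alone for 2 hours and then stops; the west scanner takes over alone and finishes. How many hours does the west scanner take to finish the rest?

In 2 hours the east scanner does 2/4 = 1/2 of the job, leaving 1/2.
The west scanner works at 1/11 per hour, so finishing takes 1/2 ÷ 1/11 = 11/2 hours.

11/2 hours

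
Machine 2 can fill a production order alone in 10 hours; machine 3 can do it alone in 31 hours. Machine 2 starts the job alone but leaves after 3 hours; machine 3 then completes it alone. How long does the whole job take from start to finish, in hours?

In 3 hours machine 2 does 3/10 of the job, leaving 7/10.
Machine 3 works at 1/31 per hour, so finishing takes 7/10 ÷ 1/31 = 217/10 hours.
Total time = 3 + 217/10 = 247/10 hours.

247/10 hours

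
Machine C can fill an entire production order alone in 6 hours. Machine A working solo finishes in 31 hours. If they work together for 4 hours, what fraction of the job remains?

Combined rate: 1/6 + 1/31 = (31 + 6)/186 = 37/186 per hour.
In 4 hours they complete 4·37/186 = 74/93 of the job.
So 19/93 remains.

19/93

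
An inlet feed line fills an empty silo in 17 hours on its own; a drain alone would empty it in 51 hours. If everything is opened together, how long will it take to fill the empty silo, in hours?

51/2 hours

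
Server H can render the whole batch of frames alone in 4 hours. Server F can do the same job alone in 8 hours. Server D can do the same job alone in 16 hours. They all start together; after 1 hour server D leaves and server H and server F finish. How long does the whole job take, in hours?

5/2 hours

In the first 1 hour the combined rate is 7/16, so 7/16 of the job is done, leaving 9/16.
After server D leaves the rate is 3/8 per hour; the remaining 9/16 takes 3/2 hours.
Total = 1 + 3/2 = 5/2 hours.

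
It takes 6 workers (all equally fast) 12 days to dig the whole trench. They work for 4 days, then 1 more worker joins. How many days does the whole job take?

One worker does 1/72 of the job per day.
After 4 days with 6 workers, 1/3 is done (2/3 left).
With 7 workers the rate is 7/72, so the rest takes 2/3 ÷ 7/72 = 48/7 days.
Total = 4 + 48/7 = 76/7 days.

76/7 days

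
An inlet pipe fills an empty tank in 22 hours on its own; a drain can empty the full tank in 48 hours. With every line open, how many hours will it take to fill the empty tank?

Net rate = 1/22 − 1/48 = (24 − 11)/528 = 13/528 per hour.
Filling time = 1 ÷ (13/528) = 528/13 hours.

528/13 hours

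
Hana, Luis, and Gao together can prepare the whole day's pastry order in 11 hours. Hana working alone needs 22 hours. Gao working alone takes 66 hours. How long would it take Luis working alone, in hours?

Combined rate is 1/11 per hour.
Known contribution: 1/22 + 1/66 = (3 + 1)/66 = 4/66 = 2/33 per hour.
So Luis's rate is 1/11 − 2/33 = 1/33, meaning 33 hours alone.

33 hours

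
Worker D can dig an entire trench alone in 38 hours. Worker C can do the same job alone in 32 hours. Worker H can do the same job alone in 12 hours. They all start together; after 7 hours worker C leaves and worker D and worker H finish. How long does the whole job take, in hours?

In the first 7 hours the combined rate is 257/1824, so 1799/1824 of the job is done, leaving 25/1824.
After worker C leaves the rate is 25/228 per hour; the remaining 25/1824 takes 1/8 hours.
Total = 7 + 1/8 = 57/8 hours.

57/8 hours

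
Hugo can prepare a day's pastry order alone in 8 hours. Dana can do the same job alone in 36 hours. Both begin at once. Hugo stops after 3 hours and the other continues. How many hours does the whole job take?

45/2 hours

In the first 3 hours the combined rate is 11/72, so 11/24 of the job is done, leaving 13/24.
After Hugo leaves the rate is 1/36 per hour; the remaining 13/24 takes 39/2 hours.
Total = 3 + 39/2 = 45/2 hours.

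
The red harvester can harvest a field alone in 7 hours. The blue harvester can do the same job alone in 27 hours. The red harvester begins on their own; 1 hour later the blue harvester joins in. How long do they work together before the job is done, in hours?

In the first 1 hour the red harvester alone does 1/7 of the job, leaving 6/7.
Once everyone is working, combined rate: 1/7 + 1/27 = (27 + 7)/189 = 34/189 per hour.
Remaining 6/7 at 34/189 per hour takes 81/17 hours.

81/17 hours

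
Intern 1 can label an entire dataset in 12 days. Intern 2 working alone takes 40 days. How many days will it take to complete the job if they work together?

120/13 days

Combined rate: 1/12 + 1/40 = (10 + 3)/120 = 13/120 per day.
Time = 1 ÷ (13/120) = 120/13 days.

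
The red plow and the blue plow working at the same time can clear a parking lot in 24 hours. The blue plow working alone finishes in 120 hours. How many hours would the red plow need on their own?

Combined rate is 1/24 per hour.
Known contribution: 1/120 per hour.
So the red plow's rate is 1/24 − 1/120 = 1/30, meaning 30 hours alone.

30 hours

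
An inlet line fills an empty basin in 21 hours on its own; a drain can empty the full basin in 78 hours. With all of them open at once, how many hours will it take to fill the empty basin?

546/19 hours

Net rate = 1/21 − 1/78 = (26 − 7)/546 = 19/546 per hour.
Filling time = 1 ÷ (19/546) = 546/19 hours.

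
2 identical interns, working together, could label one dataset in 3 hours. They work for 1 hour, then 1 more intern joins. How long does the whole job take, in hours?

One intern does 1/6 of the job per hour.
After 1 hour with 2 interns, 1/3 is done (2/3 left).
With 3 interns the rate is 3/6 = 1/2, so the rest takes 2/3 ÷ 1/2 = 4/3 hours.
Total = 1 + 4/3 = 7/3 hours.

7/3 hours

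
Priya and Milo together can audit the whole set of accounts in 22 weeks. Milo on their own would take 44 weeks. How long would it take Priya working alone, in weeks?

44 weeks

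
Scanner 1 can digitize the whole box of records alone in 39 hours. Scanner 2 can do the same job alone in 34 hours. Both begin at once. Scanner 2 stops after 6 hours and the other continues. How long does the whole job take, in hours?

546/17 hours

In the first 6 hours the combined rate is 73/1326, so 73/221 of the job is done, leaving 148/221.
After Scanner 2 leaves the rate is 1/39 per hour; the remaining 148/221 takes 444/17 hours.
Total = 6 + 444/17 = 546/17 hours.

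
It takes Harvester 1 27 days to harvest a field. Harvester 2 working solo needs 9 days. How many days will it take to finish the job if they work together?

With two workers the combined time is the product over the sum: 27·9/(27+9) = 243/36 = 27/4 days.

27/4 days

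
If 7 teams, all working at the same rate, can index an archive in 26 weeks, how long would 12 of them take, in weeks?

Total work is 7·26 = 182 team-weeks.
With 12 teams: 182/12 = 91/6 weeks.

91/6 weeks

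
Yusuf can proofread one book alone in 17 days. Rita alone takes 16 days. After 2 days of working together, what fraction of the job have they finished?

33/136

Combined rate: 1/17 + 1/16 = (16 + 17)/272 = 33/272 per day.
In 2 days they complete 2·33/272 = 33/136 of the job.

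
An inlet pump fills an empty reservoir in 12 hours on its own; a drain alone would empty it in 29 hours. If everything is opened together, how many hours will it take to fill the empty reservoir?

Net rate = 1/12 − 1/29 = (29 − 12)/348 = 17/348 per hour.
Filling time = 1 ÷ (17/348) = 348/17 hours.

348/17 hours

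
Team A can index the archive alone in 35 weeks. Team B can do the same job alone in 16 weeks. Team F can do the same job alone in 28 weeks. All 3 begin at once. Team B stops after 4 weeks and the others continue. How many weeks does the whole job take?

35/3 weeks

In the first 4 weeks the combined rate is 71/560, so 71/140 of the job is done, leaving 69/140.
After team B leaves the rate is 9/140 per week; the remaining 69/140 takes 23/3 weeks.
Total = 4 + 23/3 = 35/3 weeks.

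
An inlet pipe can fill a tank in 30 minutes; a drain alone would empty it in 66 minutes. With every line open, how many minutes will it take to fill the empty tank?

Net rate = 1/30 − 1/66 = (11 − 5)/330 = 6/330 = 1/55 per minute.
Filling time = 1 ÷ (1/55) = 55 minutes.

55 minutes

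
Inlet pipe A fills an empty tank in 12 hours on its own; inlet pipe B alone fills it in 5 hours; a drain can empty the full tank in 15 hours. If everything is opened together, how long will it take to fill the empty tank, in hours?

Net rate = 1/12 + 1/5 − 1/15 = (5 + 12 − 4)/60 = 13/60 per hour.
Filling time = 1 ÷ (13/60) = 60/13 hours.

60/13 hours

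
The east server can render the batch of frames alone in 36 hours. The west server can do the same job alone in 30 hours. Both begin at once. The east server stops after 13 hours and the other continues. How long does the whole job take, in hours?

115/6 hours

In the first 13 hours the combined rate is 11/180, so 143/180 of the job is done, leaving 37/180.
After the east server leaves the rate is 1/30 per hour; the remaining 37/180 takes 37/6 hours.
Total = 13 + 37/6 = 115/6 hours.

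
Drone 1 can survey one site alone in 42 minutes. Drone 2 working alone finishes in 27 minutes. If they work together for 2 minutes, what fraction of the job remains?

166/189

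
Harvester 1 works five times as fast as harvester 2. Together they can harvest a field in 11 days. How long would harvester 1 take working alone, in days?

66/5 days

Let harvester 2's rate be r; then harvester 1's rate is 5r, so together (5 + 1)r = 6r = 1/11.
Thus r = 1/66 per day.
Harvester 2 alone: 66 days; harvester 1 alone: 66/5 days.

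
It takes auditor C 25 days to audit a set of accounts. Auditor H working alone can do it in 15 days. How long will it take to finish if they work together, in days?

With two workers the combined time is the product over the sum: 25·15/(25+15) = 375/40 = 75/8 days.

75/8 days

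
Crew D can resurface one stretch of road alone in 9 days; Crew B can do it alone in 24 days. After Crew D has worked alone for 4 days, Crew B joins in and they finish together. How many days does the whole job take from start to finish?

In 4 days Crew D does 4/9 of the job, leaving 5/9.
Crew D and Crew B together work at 11/72 per day, so finishing takes 5/9 ÷ 11/72 = 40/11 days.
Total time = 4 + 40/11 = 84/11 days.

84/11 days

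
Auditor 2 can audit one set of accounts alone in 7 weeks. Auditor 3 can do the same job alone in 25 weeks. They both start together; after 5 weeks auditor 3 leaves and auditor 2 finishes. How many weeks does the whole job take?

28/5 weeks

In the first 5 weeks the combined rate is 32/175, so 32/35 of the job is done, leaving 3/35.
After auditor 3 leaves the rate is 1/7 per week; the remaining 3/35 takes 3/5 weeks.
Total = 5 + 3/5 = 28/5 weeks.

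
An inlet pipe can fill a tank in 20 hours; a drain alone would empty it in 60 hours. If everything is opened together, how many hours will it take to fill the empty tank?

30 hours

Net rate = 1/20 − 1/60 = (3 − 1)/60 = 2/60 = 1/30 per hour.
Filling time = 1 ÷ (1/30) = 30 hours.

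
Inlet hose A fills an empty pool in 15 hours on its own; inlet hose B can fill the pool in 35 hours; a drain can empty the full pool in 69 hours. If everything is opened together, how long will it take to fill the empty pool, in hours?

161/13 hours

Net rate = 1/15 + 1/35 − 1/69 = (161 + 69 − 35)/2415 = 195/2415 = 13/161 per hour.
Filling time = 1 ÷ (13/161) = 161/13 hours.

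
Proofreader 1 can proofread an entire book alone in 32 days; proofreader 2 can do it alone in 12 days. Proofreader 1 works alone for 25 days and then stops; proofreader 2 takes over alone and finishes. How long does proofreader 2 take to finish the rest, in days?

21/8 days

In 25 days proofreader 1 does 25/32 of the job, leaving 7/32.
Proofreader 2 works at 1/12 per day, so finishing takes 7/32 ÷ 1/12 = 21/8 days.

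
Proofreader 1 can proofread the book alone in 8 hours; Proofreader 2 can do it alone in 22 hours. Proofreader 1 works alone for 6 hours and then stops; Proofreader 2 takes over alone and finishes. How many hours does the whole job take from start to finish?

In 6 hours Proofreader 1 does 6/8 = 3/4 of the job, leaving 1/4.
Proofreader 2 works at 1/22 per hour, so finishing takes 1/4 ÷ 1/22 = 11/2 hours.
Total time = 6 + 11/2 = 23/2 hours.

23/2 hours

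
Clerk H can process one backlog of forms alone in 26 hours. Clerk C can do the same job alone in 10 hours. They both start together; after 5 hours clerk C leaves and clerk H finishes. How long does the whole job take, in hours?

13 hours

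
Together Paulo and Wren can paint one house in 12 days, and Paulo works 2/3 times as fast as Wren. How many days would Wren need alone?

20 days

Let Wren's rate be r; then Paulo's rate is (2/3)r, so together (2/3 + 1)r = (5/3)r = 1/12.
Thus r = 1/20 per day.
Wren alone: 20 days; Paulo alone: 30 days.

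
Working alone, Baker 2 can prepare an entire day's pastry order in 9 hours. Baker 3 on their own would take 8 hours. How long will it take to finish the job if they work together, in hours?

With two workers the combined time is the product over the sum: 9·8/(9+8) = 72/17 hours.

72/17 hours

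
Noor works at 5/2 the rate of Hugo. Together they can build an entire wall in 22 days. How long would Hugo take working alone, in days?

Let Hugo's rate be r; then Noor's rate is (5/2)r, so together (5/2 + 1)r = (7/2)r = 1/22.
Thus r = 1/77 per day.
Hugo alone: 77 days; Noor alone: 154/5 days.

77 days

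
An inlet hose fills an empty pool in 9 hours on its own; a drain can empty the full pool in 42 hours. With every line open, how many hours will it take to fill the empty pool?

Net rate = 1/9 − 1/42 = (14 − 3)/126 = 11/126 per hour.
Filling time = 1 ÷ (11/126) = 126/11 hours.

126/11 hours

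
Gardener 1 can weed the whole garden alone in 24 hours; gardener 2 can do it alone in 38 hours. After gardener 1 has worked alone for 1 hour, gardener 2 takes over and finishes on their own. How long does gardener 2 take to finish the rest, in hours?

In 1 hour gardener 1 does 1/24 of the job, leaving 23/24.
Gardener 2 works at 1/38 per hour, so finishing takes 23/24 ÷ 1/38 = 437/12 hours.

437/12 hours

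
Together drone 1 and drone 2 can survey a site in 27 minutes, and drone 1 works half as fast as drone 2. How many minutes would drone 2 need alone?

81/2 minutes

Let drone 2's rate be r; then drone 1's rate is (1/2)r, so together (1/2 + 1)r = (3/2)r = 1/27.
Thus r = 2/81 per minute.
Drone 2 alone: 81/2 minutes; drone 1 alone: 81 minutes.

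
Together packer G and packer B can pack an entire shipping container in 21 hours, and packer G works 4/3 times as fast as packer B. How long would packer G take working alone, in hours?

147/4 hours

Let packer B's rate be r; then packer G's rate is (4/3)r, so together (4/3 + 1)r = (7/3)r = 1/21.
Thus r = 1/49 per hour.
Packer B alone: 49 hours; packer G alone: 147/4 hours.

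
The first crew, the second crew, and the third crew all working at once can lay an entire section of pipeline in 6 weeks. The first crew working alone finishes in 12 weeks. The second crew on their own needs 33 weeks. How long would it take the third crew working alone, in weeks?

132/7 weeks

Combined rate is 1/6 per week.
Known contribution: 1/12 + 1/33 = (11 + 4)/132 = 15/132 = 5/44 per week.
So the third crew's rate is 1/6 − 5/44 = 7/132, meaning 132/7 weeks alone.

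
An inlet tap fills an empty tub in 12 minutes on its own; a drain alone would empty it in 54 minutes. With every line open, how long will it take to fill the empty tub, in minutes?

108/7 minutes

Net rate = 1/12 − 1/54 = (9 − 2)/108 = 7/108 per minute.
Filling time = 1 ÷ (7/108) = 108/7 minutes.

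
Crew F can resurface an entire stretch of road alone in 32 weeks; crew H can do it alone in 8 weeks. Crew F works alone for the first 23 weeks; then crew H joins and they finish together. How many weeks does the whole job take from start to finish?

In 23 weeks crew F does 23/32 of the job, leaving 9/32.
Crew F and crew H together work at 5/32 per week, so finishing takes 9/32 ÷ 5/32 = 9/5 weeks.
Total time = 23 + 9/5 = 124/5 weeks.

124/5 weeks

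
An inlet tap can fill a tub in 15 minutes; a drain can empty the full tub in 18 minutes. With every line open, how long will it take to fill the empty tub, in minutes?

Net rate = 1/15 − 1/18 = (6 − 5)/90 = 1/90 per minute.
Filling time = 1 ÷ (1/90) = 90 minutes.

90 minutes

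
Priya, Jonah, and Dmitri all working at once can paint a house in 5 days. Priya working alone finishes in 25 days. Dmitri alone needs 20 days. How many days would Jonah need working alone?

100/11 days

Combined rate is 1/5 per day.
Known contribution: 1/25 + 1/20 = (4 + 5)/100 = 9/100 per day.
So Jonah's rate is 1/5 − 9/100 = 11/100, meaning 100/11 days alone.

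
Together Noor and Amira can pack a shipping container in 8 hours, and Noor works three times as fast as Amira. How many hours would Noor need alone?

32/3 hours

Let Amira's rate be r; then Noor's rate is 3r, so together (3 + 1)r = 4r = 1/8.
Thus r = 1/32 per hour.
Amira alone: 32 hours; Noor alone: 32/3 hours.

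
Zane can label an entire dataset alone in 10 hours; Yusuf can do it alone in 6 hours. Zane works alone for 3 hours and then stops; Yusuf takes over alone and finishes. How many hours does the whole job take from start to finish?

In 3 hours Zane does 3/10 of the job, leaving 7/10.
Yusuf works at 1/6 per hour, so finishing takes 7/10 ÷ 1/6 = 21/5 hours.
Total time = 3 + 21/5 = 36/5 hours.

36/5 hours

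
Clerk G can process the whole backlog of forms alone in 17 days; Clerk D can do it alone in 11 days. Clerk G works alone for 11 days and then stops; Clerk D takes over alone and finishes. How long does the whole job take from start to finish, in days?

253/17 days

In 11 days Clerk G does 11/17 of the job, leaving 6/17.
Clerk D works at 1/11 per day, so finishing takes 6/17 ÷ 1/11 = 66/17 days.
Total time = 11 + 66/17 = 253/17 days.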